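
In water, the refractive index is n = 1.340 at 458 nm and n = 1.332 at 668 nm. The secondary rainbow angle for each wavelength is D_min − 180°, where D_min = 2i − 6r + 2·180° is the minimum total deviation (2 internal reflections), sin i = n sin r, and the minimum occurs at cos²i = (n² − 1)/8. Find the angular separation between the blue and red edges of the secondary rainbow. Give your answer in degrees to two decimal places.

2.08°

At 458 nm (n = 1.340): cos²i = 0.09945 → i = 71.618°, r = 45.088°, D_min = 232.709°, rainbow angle = 52.709°.
At 668 nm (n = 1.332): cos²i = 0.09678 → i = 71.875°, r = 45.520°, D_min = 230.628°, rainbow angle = 50.628°.
Angular width = |52.709° − 50.628°| = 2.080°.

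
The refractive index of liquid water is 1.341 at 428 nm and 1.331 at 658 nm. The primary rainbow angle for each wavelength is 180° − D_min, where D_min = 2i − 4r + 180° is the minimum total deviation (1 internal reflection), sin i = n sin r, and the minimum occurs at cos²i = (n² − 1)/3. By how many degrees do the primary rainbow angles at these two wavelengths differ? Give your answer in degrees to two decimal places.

At 428 nm (n = 1.341): cos²i = 0.26609 → i = 58.946°, r = 39.705°, D_min = 139.071°, rainbow angle = 40.929°.
At 658 nm (n = 1.331): cos²i = 0.25719 → i = 59.527°, r = 40.356°, D_min = 137.630°, rainbow angle = 42.370°.
Angular width = |40.929° − 42.370°| = 1.441°.

1.44°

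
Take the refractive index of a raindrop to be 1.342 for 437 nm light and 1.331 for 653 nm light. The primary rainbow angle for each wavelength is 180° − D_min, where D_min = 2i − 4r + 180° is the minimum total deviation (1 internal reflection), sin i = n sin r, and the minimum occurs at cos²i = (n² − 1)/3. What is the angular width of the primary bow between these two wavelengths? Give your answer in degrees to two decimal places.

1.58°

At 437 nm (n = 1.342): cos²i = 0.26699 → i = 58.888°, r = 39.641°, D_min = 139.213°, rainbow angle = 40.787°.
At 653 nm (n = 1.331): cos²i = 0.25719 → i = 59.527°, r = 40.356°, D_min = 137.630°, rainbow angle = 42.370°.
Angular width = |40.787° − 42.370°| = 1.583°.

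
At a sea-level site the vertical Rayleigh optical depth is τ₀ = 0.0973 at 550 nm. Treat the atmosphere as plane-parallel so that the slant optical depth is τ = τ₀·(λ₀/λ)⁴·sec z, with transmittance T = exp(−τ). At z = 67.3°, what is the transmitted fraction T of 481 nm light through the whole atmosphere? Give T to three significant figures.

0.650

sec 67.3° = 2.5913.
τ = 0.0973 × (550/481)⁴ × 2.5913 = 0.0973 × 1.7095 × 2.5913 = 0.4310.
T = exp(−0.4310) = 0.6498.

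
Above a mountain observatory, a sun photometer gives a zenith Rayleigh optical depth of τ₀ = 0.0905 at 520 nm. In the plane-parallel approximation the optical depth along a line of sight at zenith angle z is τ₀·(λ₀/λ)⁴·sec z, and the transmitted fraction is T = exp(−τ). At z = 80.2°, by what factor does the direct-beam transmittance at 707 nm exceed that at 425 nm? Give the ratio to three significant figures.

Airmass: sec 80.2° = 5.8751.
τ(707 nm) = 0.0905 × (520/707)⁴ × 5.8751 = 0.0905 × 0.2926 × 5.8751 = 0.1556.
τ(425 nm) = 0.0905 × (520/425)⁴ × 5.8751 = 0.0905 × 2.2411 × 5.8751 = 1.1916.
T(707)/T(425) = exp(τ_B − τ_A) = exp(1.0360) = 2.8179.

2.82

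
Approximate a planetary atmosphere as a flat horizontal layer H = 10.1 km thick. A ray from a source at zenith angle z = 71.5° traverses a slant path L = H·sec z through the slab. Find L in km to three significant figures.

31.8 km

sec z = 1/cos 71.5° = 3.1515.
L = 10.1 × 3.1515 = 31.831 km.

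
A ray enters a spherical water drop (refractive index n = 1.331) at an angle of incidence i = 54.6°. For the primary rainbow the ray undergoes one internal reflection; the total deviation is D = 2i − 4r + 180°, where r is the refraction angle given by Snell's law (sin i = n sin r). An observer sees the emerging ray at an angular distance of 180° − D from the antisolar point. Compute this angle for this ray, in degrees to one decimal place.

41.9°

sin r = sin 54.6° / 1.331 = 0.8151/1.331 = 0.6124; r = 37.76°.
D = 2·54.6° − 4·37.76° + 180° = 109.20° − 151.06° + 180° = 138.14°.
Angle from antisolar point = 180° − D = 41.86°.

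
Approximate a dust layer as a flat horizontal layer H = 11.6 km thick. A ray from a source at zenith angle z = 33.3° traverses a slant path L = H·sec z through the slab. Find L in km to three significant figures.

sec z = 1/cos 33.3° = 1.1964.
L = 11.6 × 1.1964 = 13.879 km.

13.9 km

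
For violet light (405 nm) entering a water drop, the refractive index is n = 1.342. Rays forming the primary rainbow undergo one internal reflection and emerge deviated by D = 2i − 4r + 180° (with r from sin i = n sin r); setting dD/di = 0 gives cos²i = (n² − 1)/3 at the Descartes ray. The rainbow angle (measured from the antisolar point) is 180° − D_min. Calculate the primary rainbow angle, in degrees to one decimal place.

40.8°

cos²i = (1.80096 − 1)/3 = 0.26699; i = arccos(0.51671) = 58.888°.
sin r = sin 58.888°/1.342 = 0.63797; r = 39.641°.
D_min = 2·58.888° − 4·39.641° + 180° = 139.213°.
Rainbow angle = 180° − D_min = 40.787°.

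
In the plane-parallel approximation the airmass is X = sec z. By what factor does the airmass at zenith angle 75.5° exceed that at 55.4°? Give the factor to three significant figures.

2.27

X(75.5°)/X(55.4°) = sec 75.5° / sec 55.4° = cos 55.4° / cos 75.5° = 0.5678/0.2504 = 2.2679.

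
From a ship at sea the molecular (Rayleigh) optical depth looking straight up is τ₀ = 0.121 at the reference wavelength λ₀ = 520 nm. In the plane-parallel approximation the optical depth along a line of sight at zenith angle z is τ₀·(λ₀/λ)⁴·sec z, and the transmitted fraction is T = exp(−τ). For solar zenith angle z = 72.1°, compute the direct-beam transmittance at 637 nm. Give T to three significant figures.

sec 72.1° = 3.2535.
τ = 0.121 × (520/637)⁴ × 3.2535 = 0.121 × 0.4441 × 3.2535 = 0.1748.
T = exp(−0.1748) = 0.8396.

0.840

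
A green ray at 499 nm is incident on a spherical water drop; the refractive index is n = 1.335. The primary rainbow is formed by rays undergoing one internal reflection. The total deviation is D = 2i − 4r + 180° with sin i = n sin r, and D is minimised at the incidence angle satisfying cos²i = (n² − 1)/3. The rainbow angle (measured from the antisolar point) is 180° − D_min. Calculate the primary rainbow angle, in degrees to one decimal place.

41.8°

cos²i = (1.78222 − 1)/3 = 0.26074; i = arccos(0.51063) = 59.294°.
sin r = sin 59.294°/1.335 = 0.64405; r = 40.094°.
D_min = 2·59.294° − 4·40.094° + 180° = 138.212°.
Rainbow angle = 180° − D_min = 41.788°.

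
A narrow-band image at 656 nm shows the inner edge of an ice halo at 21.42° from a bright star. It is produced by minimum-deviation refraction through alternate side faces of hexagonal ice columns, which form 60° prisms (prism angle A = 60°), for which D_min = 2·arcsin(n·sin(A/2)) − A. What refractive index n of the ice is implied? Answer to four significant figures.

Rearranging: n = sin((D_min + A)/2) / sin(A/2).
(D_min + A)/2 = (21.42° + 60°)/2 = 40.710°.
n = sin 40.710° / sin 30° = 0.6522 / 0.5000 = 1.3045.

1.304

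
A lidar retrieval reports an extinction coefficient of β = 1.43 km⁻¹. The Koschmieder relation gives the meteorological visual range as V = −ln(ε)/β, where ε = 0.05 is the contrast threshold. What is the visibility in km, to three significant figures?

V = −ln(0.05) / 1.43 = 2.996 / 1.43 = 2.0949 km.

2.09 km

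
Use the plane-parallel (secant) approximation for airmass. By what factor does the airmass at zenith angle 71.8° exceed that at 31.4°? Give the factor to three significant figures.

2.73

X(71.8°)/X(31.4°) = sec 71.8° / sec 31.4° = cos 31.4° / cos 71.8° = 0.8536/0.3123 = 2.7328.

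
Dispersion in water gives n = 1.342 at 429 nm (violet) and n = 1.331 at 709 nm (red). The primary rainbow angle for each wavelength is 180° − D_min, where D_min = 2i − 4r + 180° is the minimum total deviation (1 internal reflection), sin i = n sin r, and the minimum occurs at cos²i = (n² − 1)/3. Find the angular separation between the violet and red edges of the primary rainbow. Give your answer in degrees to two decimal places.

At 429 nm (n = 1.342): cos²i = 0.26699 → i = 58.888°, r = 39.641°, D_min = 139.213°, rainbow angle = 40.787°.
At 709 nm (n = 1.331): cos²i = 0.25719 → i = 59.527°, r = 40.356°, D_min = 137.630°, rainbow angle = 42.370°.
Angular width = |40.787° − 42.370°| = 1.583°.

1.58°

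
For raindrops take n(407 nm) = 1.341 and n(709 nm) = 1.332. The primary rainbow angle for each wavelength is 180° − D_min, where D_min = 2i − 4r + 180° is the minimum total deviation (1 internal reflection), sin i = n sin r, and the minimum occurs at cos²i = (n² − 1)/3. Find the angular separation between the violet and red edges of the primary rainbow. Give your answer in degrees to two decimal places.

1.29°

At 407 nm (n = 1.341): cos²i = 0.26609 → i = 58.946°, r = 39.705°, D_min = 139.071°, rainbow angle = 40.929°.
At 709 nm (n = 1.332): cos²i = 0.25807 → i = 59.469°, r = 40.290°, D_min = 137.776°, rainbow angle = 42.224°.
Angular width = |40.929° − 42.224°| = 1.295°.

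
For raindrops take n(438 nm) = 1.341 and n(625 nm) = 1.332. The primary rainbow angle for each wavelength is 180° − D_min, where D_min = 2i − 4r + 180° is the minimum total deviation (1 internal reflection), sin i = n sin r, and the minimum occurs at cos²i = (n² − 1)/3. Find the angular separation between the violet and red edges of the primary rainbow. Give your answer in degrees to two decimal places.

1.29°

At 438 nm (n = 1.341): cos²i = 0.26609 → i = 58.946°, r = 39.705°, D_min = 139.071°, rainbow angle = 40.929°.
At 625 nm (n = 1.332): cos²i = 0.25807 → i = 59.469°, r = 40.290°, D_min = 137.776°, rainbow angle = 42.224°.
Angular width = |40.929° − 42.224°| = 1.295°.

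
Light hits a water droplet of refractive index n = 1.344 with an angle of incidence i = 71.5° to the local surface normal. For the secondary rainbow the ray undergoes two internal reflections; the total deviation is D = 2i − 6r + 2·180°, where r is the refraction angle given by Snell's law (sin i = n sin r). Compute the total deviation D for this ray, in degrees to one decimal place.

233.7°

sin r = sin 71.5° / 1.344 = 0.9483/1.344 = 0.7056; r = 44.88°.
D = 2·71.5° − 6·44.88° + 2·180° = 143.00° − 269.27° + 360° = 233.73°.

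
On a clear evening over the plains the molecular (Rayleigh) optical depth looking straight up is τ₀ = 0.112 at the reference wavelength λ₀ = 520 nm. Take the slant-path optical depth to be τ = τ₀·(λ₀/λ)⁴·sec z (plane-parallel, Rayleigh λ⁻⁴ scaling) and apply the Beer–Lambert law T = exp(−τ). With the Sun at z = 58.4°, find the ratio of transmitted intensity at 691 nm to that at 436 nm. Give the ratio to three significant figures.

Airmass: sec 58.4° = 1.9084.
τ(691 nm) = 0.112 × (520/691)⁴ × 1.9084 = 0.112 × 0.3207 × 1.9084 = 0.0685.
τ(436 nm) = 0.112 × (520/436)⁴ × 1.9084 = 0.112 × 2.0233 × 1.9084 = 0.4325.
T(691)/T(436) = exp(τ_B − τ_A) = exp(0.3639) = 1.4390.

1.44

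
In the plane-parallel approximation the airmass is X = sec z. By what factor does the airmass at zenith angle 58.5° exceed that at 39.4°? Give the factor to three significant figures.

1.48

X(58.5°)/X(39.4°) = sec 58.5° / sec 39.4° = cos 39.4° / cos 58.5° = 0.7727/0.5225 = 1.4789.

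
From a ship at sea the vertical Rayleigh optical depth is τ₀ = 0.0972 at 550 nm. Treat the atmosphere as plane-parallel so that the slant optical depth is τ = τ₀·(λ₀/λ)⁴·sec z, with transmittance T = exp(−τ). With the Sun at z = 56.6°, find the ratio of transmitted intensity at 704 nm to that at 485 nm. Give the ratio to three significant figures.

Airmass: sec 56.6° = 1.8166.
τ(704 nm) = 0.0972 × (550/704)⁴ × 1.8166 = 0.0972 × 0.3725 × 1.8166 = 0.0658.
τ(485 nm) = 0.0972 × (550/485)⁴ × 1.8166 = 0.0972 × 1.6538 × 1.8166 = 0.2920.
T(704)/T(485) = exp(τ_B − τ_A) = exp(0.2262) = 1.2539.

1.25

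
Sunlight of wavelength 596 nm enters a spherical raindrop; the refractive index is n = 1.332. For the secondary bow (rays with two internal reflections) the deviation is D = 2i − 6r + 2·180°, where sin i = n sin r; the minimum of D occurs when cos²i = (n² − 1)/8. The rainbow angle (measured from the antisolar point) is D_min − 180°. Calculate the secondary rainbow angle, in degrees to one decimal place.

50.6°

cos²i = (1.77422 − 1)/8 = 0.09678; i = arccos(0.31109) = 71.875°.
sin r = sin 71.875°/1.332 = 0.71350; r = 45.520°.
D_min = 2·71.875° − 6·45.520° + 360° = 230.628°.
Rainbow angle = D_min − 180° = 50.628°.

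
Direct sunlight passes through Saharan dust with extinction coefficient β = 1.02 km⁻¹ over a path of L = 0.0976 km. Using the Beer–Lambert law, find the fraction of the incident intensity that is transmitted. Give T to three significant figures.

τ = β·L = 1.02 × 0.0976 = 0.0996.
T = exp(−0.0996) = 0.9052.

0.905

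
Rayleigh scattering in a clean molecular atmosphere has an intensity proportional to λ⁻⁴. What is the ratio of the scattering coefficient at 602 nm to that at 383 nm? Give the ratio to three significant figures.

0.164

Rayleigh scattering ∝ λ⁻⁴, so the ratio of coefficients is the inverse fourth power of the wavelength ratio.
σ(602)/σ(383) = (383/602)⁴ = (0.6362)⁴ = 0.1638.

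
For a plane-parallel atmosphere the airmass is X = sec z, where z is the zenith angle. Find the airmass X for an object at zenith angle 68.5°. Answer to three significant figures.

2.73

X = sec z = 1/cos 68.5° = 1/0.3665 = 2.7285.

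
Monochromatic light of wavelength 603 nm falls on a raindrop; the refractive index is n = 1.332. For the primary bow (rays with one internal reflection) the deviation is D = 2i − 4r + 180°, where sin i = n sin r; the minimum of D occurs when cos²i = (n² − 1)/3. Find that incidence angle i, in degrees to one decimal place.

cos²i = (1.332² − 1)/3 = (1.77422 − 1)/3 = 0.25807.
cos i = 0.50801, so i = 59.469°.

59.5°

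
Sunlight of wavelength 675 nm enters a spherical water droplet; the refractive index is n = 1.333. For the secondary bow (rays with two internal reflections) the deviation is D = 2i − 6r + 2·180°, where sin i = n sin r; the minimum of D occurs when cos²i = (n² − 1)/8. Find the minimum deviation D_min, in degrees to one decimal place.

cos²i = (1.77689 − 1)/8 = 0.09711; i = arccos(0.31163) = 71.843°.
sin r = sin 71.843°/1.333 = 0.71283; r = 45.466°.
D_min = 2·71.843° − 6·45.466° + 360° = 230.891°.

230.9°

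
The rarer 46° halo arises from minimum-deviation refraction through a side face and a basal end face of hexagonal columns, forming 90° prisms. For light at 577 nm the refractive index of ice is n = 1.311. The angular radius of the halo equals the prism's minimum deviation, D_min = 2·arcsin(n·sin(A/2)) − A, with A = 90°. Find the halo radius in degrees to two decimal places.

45.95°

n·sin(A/2) = 1.311 × sin 45° = 1.311 × 0.7071 = 0.9270.
D_min = 2·arcsin(0.9270) − 90° = 2 × 67.974° − 90° = 45.949°.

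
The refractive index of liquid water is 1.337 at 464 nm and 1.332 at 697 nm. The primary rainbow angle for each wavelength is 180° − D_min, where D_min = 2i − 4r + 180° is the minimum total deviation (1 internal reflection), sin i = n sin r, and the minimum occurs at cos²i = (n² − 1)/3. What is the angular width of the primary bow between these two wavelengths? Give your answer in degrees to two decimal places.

0.72°

At 464 nm (n = 1.337): cos²i = 0.26252 → i = 59.178°, r = 39.964°, D_min = 138.500°, rainbow angle = 41.500°.
At 697 nm (n = 1.332): cos²i = 0.25807 → i = 59.469°, r = 40.290°, D_min = 137.776°, rainbow angle = 42.224°.
Angular width = |41.500° − 42.224°| = 0.724°.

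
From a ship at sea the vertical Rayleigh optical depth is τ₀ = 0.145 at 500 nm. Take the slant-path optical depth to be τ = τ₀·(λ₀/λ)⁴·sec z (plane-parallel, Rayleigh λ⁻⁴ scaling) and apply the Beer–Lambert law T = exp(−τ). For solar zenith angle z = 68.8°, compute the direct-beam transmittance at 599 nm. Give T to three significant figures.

sec 68.8° = 2.7653.
τ = 0.145 × (500/599)⁴ × 2.7653 = 0.145 × 0.4855 × 2.7653 = 0.1947.
T = exp(−0.1947) = 0.8231.

0.823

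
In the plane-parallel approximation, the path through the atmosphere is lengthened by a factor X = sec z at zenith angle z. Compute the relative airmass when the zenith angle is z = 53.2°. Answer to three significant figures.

1.67

X = sec z = 1/cos 53.2° = 1/0.5990 = 1.6694.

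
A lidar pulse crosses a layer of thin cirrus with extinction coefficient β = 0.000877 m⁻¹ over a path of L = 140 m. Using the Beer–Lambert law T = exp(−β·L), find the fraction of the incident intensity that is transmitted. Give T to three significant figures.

0.884

τ = β·L = 0.000877 × 140 = 0.1228.
T = exp(−0.1228) = 0.8845.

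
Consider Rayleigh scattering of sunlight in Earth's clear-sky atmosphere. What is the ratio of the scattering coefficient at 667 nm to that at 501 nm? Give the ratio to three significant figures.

0.318

Rayleigh scattering ∝ λ⁻⁴, so the ratio of coefficients is the inverse fourth power of the wavelength ratio.
σ(667)/σ(501) = (501/667)⁴ = (0.7511)⁴ = 0.3183.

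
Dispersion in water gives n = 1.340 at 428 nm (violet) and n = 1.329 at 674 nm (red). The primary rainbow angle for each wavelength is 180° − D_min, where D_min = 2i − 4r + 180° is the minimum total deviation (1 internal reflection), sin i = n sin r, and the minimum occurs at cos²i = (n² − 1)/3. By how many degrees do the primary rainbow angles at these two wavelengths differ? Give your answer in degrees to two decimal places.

1.59°

At 428 nm (n = 1.340): cos²i = 0.26520 → i = 59.004°, r = 39.770°, D_min = 138.929°, rainbow angle = 41.071°.
At 674 nm (n = 1.329): cos²i = 0.25541 → i = 59.643°, r = 40.487°, D_min = 137.337°, rainbow angle = 42.663°.
Angular width = |41.071° − 42.663°| = 1.592°.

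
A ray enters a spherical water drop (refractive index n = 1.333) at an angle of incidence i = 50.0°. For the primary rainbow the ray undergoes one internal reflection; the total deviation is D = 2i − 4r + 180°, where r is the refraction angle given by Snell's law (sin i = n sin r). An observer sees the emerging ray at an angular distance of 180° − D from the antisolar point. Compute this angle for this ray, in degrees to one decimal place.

sin r = sin 50.0° / 1.333 = 0.7660/1.333 = 0.5747; r = 35.08°.
D = 2·50.0° − 4·35.08° + 180° = 100.00° − 140.31° + 180° = 139.69°.
Angle from antisolar point = 180° − D = 40.31°.

40.3°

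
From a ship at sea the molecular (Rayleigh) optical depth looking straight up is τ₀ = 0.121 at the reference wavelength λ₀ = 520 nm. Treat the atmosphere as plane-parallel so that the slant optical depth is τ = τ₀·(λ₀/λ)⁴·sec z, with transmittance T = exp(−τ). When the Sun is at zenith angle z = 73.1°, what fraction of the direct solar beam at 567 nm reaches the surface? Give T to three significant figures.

sec 73.1° = 3.4399.
τ = 0.121 × (520/567)⁴ × 3.4399 = 0.121 × 0.7074 × 3.4399 = 0.2945.
T = exp(−0.2945) = 0.7449.

0.745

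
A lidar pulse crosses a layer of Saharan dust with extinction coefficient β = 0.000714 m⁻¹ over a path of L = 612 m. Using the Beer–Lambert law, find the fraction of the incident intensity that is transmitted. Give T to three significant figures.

τ = β·L = 0.000714 × 612 = 0.4370.
T = exp(−0.4370) = 0.6460.

0.646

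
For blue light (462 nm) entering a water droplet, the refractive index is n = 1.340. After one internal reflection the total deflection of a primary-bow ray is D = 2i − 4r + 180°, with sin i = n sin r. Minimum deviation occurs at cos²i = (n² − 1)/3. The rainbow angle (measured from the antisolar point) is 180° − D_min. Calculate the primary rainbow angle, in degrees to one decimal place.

41.1°

cos²i = (1.79560 − 1)/3 = 0.26520; i = arccos(0.51498) = 59.004°.
sin r = sin 59.004°/1.340 = 0.63971; r = 39.770°.
D_min = 2·59.004° − 4·39.770° + 180° = 138.929°.
Rainbow angle = 180° − D_min = 41.071°.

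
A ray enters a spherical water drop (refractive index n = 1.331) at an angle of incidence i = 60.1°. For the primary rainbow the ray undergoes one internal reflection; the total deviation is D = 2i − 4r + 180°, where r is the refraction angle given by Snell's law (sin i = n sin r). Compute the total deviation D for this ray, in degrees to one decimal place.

sin r = sin 60.1° / 1.331 = 0.8669/1.331 = 0.6513; r = 40.64°.
D = 2·60.1° − 4·40.64° + 180° = 120.20° − 162.56° + 180° = 137.64°.

137.6°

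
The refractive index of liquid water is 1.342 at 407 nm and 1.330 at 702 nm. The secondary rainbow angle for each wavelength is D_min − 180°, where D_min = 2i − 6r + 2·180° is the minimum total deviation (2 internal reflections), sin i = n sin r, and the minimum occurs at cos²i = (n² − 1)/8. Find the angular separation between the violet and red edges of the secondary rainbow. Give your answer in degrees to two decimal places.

At 407 nm (n = 1.342): cos²i = 0.10012 → i = 71.554°, r = 44.981°, D_min = 233.222°, rainbow angle = 53.222°.
At 702 nm (n = 1.330): cos²i = 0.09611 → i = 71.940°, r = 45.630°, D_min = 230.101°, rainbow angle = 50.101°.
Angular width = |53.222° − 50.101°| = 3.121°.

3.12°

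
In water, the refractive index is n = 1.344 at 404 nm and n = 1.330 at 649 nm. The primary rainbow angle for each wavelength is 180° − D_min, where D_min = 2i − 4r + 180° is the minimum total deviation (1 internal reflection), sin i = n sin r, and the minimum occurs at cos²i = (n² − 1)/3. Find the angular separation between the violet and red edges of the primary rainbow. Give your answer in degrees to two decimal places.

At 404 nm (n = 1.344): cos²i = 0.26878 → i = 58.772°, r = 39.512°, D_min = 139.495°, rainbow angle = 40.505°.
At 649 nm (n = 1.330): cos²i = 0.25630 → i = 59.585°, r = 40.422°, D_min = 137.484°, rainbow angle = 42.516°.
Angular width = |40.505° − 42.516°| = 2.011°.

2.01°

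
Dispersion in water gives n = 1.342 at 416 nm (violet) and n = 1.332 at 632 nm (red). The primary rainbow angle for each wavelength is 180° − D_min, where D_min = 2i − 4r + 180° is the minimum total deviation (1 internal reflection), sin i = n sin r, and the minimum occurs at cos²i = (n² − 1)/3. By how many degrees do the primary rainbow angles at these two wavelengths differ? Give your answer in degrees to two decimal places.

At 416 nm (n = 1.342): cos²i = 0.26699 → i = 58.888°, r = 39.641°, D_min = 139.213°, rainbow angle = 40.787°.
At 632 nm (n = 1.332): cos²i = 0.25807 → i = 59.469°, r = 40.290°, D_min = 137.776°, rainbow angle = 42.224°.
Angular width = |40.787° − 42.224°| = 1.437°.

1.44°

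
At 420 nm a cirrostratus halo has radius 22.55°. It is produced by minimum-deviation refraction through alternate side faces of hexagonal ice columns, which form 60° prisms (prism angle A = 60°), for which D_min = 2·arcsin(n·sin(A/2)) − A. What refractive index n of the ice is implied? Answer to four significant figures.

Rearranging: n = sin((D_min + A)/2) / sin(A/2).
(D_min + A)/2 = (22.55° + 60°)/2 = 41.275°.
n = sin 41.275° / sin 30° = 0.6597 / 0.5000 = 1.3193.

1.319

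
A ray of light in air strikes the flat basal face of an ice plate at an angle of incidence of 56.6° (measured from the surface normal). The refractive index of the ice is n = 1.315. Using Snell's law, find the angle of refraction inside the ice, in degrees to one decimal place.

39.4°

Snell: sin θ_r = sin θ_i / n = sin 56.6° / 1.315 = 0.8348 / 1.315 = 0.6349.
θ_r = arcsin(0.6349) = 39.41°.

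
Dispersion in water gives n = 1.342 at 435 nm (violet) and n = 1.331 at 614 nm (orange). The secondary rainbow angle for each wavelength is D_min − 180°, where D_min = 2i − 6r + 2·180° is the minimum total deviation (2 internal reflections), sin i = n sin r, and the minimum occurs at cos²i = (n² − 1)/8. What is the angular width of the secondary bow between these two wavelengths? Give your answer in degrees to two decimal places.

2.86°

At 435 nm (n = 1.342): cos²i = 0.10012 → i = 71.554°, r = 44.981°, D_min = 233.222°, rainbow angle = 53.222°.
At 614 nm (n = 1.331): cos²i = 0.09645 → i = 71.907°, r = 45.575°, D_min = 230.365°, rainbow angle = 50.365°.
Angular width = |53.222° − 50.365°| = 2.857°.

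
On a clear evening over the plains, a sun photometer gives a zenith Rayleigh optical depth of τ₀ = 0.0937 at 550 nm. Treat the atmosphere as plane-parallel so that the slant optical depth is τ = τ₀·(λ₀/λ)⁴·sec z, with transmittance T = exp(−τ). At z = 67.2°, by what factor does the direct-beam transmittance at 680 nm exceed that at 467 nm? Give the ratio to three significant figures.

1.44

Airmass: sec 67.2° = 2.5805.
τ(680 nm) = 0.0937 × (550/680)⁴ × 2.5805 = 0.0937 × 0.4280 × 2.5805 = 0.1035.
τ(467 nm) = 0.0937 × (550/467)⁴ × 2.5805 = 0.0937 × 1.9239 × 2.5805 = 0.4652.
T(680)/T(467) = exp(τ_B − τ_A) = exp(0.3617) = 1.4358.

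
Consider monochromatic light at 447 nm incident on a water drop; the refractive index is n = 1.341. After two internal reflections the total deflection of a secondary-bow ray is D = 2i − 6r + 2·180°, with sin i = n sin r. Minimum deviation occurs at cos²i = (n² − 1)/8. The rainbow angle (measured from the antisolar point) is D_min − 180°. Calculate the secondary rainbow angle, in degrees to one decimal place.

cos²i = (1.79828 − 1)/8 = 0.09979; i = arccos(0.31589) = 71.586°.
sin r = sin 71.586°/1.341 = 0.70753; r = 45.034°.
D_min = 2·71.586° − 6·45.034° + 360° = 232.966°.
Rainbow angle = D_min − 180° = 52.966°.

53.0°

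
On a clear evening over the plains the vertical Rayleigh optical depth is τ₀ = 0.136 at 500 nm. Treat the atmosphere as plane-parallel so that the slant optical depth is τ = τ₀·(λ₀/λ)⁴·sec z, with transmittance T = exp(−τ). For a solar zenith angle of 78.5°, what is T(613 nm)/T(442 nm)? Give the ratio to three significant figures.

2.26

Airmass: sec 78.5° = 5.0159.
τ(613 nm) = 0.136 × (500/613)⁴ × 5.0159 = 0.136 × 0.4426 × 5.0159 = 0.3019.
τ(442 nm) = 0.136 × (500/442)⁴ × 5.0159 = 0.136 × 1.6375 × 5.0159 = 1.1171.
T(613)/T(442) = exp(τ_B − τ_A) = exp(0.8151) = 2.2594.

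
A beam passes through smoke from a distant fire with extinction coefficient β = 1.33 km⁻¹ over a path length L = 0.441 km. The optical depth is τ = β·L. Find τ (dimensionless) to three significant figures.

0.587

τ = β·L = 1.33 × 0.441 = 0.5865.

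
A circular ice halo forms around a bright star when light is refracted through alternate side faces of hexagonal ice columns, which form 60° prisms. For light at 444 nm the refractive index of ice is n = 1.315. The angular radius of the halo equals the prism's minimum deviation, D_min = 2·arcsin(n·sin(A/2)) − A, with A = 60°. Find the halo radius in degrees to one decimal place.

n·sin(A/2) = 1.315 × sin 30° = 1.315 × 0.5000 = 0.6575.
D_min = 2·arcsin(0.6575) − 60° = 2 × 41.109° − 60° = 22.219°.

22.2°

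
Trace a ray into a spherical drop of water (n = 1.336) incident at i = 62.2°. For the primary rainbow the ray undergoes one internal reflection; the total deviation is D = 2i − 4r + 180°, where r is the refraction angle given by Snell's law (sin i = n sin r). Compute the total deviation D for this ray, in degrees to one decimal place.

sin r = sin 62.2° / 1.336 = 0.8846/1.336 = 0.6621; r = 41.46°.
D = 2·62.2° − 4·41.46° + 180° = 124.40° − 165.84° + 180° = 138.56°.

138.6°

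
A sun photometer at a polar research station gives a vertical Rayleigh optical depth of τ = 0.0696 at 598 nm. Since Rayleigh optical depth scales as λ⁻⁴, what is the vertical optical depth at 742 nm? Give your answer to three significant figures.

0.0294

τ(742 nm) = τ(598 nm) × (598/742)⁴ = 0.0696 × (0.8059)⁴ = 0.0696 × 0.4219 = 0.0294.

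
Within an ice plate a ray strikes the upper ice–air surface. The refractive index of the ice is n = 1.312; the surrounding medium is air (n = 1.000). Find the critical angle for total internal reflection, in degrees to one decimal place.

49.7°

sin θ_c = n_air / n = 1.000 / 1.312 = 0.7622.
θ_c = arcsin(0.7622) = 49.66°.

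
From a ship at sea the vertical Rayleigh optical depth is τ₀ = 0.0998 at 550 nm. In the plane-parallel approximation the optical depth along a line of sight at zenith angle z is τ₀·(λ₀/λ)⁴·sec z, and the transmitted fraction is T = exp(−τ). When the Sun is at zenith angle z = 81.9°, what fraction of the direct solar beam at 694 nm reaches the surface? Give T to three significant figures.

0.756

sec 81.9° = 7.0972.
τ = 0.0998 × (550/694)⁴ × 7.0972 = 0.0998 × 0.3945 × 7.0972 = 0.2794.
T = exp(−0.2794) = 0.7562.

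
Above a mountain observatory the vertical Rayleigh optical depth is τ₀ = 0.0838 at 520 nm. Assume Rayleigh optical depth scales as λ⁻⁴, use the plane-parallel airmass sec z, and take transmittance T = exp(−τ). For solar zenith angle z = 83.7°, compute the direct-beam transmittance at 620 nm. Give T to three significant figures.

0.685

sec 83.7° = 9.1129.
τ = 0.0838 × (520/620)⁴ × 9.1129 = 0.0838 × 0.4948 × 9.1129 = 0.3779.
T = exp(−0.3779) = 0.6853.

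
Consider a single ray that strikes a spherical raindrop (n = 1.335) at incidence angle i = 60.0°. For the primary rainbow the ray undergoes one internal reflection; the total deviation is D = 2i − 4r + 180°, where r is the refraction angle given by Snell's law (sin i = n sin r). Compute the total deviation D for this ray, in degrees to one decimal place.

138.2°

sin r = sin 60.0° / 1.335 = 0.8660/1.335 = 0.6487; r = 40.44°.
D = 2·60.0° − 4·40.44° + 180° = 120.00° − 161.78° + 180° = 138.22°.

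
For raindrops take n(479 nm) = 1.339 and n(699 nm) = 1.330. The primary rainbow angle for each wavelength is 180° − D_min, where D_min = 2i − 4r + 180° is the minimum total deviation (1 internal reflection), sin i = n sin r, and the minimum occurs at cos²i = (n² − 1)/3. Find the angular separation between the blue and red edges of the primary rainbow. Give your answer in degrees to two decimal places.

1.30°

At 479 nm (n = 1.339): cos²i = 0.26431 → i = 59.062°, r = 39.834°, D_min = 138.786°, rainbow angle = 41.214°.
At 699 nm (n = 1.330): cos²i = 0.25630 → i = 59.585°, r = 40.422°, D_min = 137.484°, rainbow angle = 42.516°.
Angular width = |41.214° − 42.516°| = 1.303°.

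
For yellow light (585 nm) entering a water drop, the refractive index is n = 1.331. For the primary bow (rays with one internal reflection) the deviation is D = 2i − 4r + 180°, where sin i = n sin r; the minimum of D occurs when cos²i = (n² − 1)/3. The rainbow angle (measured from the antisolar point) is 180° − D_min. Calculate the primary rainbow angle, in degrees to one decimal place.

cos²i = (1.77156 − 1)/3 = 0.25719; i = arccos(0.50714) = 59.527°.
sin r = sin 59.527°/1.331 = 0.64753; r = 40.356°.
D_min = 2·59.527° − 4·40.356° + 180° = 137.630°.
Rainbow angle = 180° − D_min = 42.370°.

42.4°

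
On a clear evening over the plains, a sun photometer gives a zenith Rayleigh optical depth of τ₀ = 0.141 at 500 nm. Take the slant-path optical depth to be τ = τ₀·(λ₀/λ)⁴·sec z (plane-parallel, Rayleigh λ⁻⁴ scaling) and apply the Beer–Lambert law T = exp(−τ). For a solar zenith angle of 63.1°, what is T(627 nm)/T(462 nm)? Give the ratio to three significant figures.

Airmass: sec 63.1° = 2.2103.
τ(627 nm) = 0.141 × (500/627)⁴ × 2.2103 = 0.141 × 0.4044 × 2.2103 = 0.1260.
τ(462 nm) = 0.141 × (500/462)⁴ × 2.2103 = 0.141 × 1.3719 × 2.2103 = 0.4275.
T(627)/T(462) = exp(τ_B − τ_A) = exp(0.3015) = 1.3519.

1.35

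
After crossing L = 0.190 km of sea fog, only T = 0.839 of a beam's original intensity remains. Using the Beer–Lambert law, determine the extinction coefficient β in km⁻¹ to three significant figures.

Beer–Lambert: T = exp(−βL) ⇒ β = −ln(T)/L = −ln(0.839)/0.190 = 0.1755/0.190 = 0.9239 km⁻¹.

0.924 km⁻¹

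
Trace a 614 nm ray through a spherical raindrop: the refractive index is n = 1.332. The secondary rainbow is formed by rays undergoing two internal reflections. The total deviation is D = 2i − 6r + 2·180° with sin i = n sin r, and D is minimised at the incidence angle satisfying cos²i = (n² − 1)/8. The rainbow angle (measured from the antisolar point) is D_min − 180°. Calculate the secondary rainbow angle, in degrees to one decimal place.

cos²i = (1.77422 − 1)/8 = 0.09678; i = arccos(0.31109) = 71.875°.
sin r = sin 71.875°/1.332 = 0.71350; r = 45.520°.
D_min = 2·71.875° − 6·45.520° + 360° = 230.628°.
Rainbow angle = D_min − 180° = 50.628°.

50.6°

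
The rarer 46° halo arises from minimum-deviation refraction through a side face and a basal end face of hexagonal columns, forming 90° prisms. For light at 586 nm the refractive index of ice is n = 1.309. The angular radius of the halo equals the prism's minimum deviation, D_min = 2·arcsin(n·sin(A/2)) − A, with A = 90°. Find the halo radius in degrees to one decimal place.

n·sin(A/2) = 1.309 × sin 45° = 1.309 × 0.7071 = 0.9256.
D_min = 2·arcsin(0.9256) − 90° = 2 × 67.759° − 90° = 45.519°.

45.5°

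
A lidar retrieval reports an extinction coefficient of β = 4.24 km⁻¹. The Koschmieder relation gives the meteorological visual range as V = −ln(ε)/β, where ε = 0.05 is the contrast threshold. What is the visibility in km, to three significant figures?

V = −ln(0.05) / 4.24 = 2.996 / 4.24 = 0.7065 km.

0.707 km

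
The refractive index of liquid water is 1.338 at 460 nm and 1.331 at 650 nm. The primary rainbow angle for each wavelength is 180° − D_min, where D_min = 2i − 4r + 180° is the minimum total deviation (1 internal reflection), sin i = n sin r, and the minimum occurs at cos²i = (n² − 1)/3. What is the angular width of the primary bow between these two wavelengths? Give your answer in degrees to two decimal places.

At 460 nm (n = 1.338): cos²i = 0.26341 → i = 59.120°, r = 39.899°, D_min = 138.643°, rainbow angle = 41.357°.
At 650 nm (n = 1.331): cos²i = 0.25719 → i = 59.527°, r = 40.356°, D_min = 137.630°, rainbow angle = 42.370°.
Angular width = |41.357° − 42.370°| = 1.013°.

1.01°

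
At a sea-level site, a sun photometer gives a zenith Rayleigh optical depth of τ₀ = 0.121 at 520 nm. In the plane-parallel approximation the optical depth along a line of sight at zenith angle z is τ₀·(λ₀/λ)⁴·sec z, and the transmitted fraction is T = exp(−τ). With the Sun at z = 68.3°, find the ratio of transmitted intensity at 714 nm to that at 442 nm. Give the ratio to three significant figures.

1.71

Airmass: sec 68.3° = 2.7046.
τ(714 nm) = 0.121 × (520/714)⁴ × 2.7046 = 0.121 × 0.2813 × 2.7046 = 0.0921.
τ(442 nm) = 0.121 × (520/442)⁴ × 2.7046 = 0.121 × 1.9157 × 2.7046 = 0.6269.
T(714)/T(442) = exp(τ_B − τ_A) = exp(0.5348) = 1.7072.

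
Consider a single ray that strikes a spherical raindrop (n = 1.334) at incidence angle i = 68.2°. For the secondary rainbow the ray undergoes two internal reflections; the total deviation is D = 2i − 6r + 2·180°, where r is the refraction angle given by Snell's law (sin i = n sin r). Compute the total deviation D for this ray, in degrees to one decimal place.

sin r = sin 68.2° / 1.334 = 0.9285/1.334 = 0.6960; r = 44.11°.
D = 2·68.2° − 6·44.11° + 2·180° = 136.40° − 264.65° + 360° = 231.75°.

231.8°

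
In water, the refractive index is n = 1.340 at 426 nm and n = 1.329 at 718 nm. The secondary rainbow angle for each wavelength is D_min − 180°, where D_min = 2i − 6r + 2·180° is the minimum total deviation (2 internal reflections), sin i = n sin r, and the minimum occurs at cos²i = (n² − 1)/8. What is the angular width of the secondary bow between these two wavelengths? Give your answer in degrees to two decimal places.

At 426 nm (n = 1.340): cos²i = 0.09945 → i = 71.618°, r = 45.088°, D_min = 232.709°, rainbow angle = 52.709°.
At 718 nm (n = 1.329): cos²i = 0.09578 → i = 71.972°, r = 45.685°, D_min = 229.837°, rainbow angle = 49.837°.
Angular width = |52.709° − 49.837°| = 2.872°.

2.87°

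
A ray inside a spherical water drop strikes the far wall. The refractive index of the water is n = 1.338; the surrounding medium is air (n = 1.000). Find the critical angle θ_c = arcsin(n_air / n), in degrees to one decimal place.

48.4°

sin θ_c = n_air / n = 1.000 / 1.338 = 0.7474.
θ_c = arcsin(0.7474) = 48.36°.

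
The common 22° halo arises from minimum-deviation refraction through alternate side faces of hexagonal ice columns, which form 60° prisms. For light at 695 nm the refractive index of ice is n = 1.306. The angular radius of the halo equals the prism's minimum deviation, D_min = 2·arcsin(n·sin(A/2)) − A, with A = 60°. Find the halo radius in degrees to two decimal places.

21.54°

n·sin(A/2) = 1.306 × sin 30° = 1.306 × 0.5000 = 0.6530.
D_min = 2·arcsin(0.6530) − 60° = 2 × 40.768° − 60° = 21.536°.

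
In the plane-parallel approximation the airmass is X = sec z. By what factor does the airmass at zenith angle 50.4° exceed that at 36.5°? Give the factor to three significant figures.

X(50.4°)/X(36.5°) = sec 50.4° / sec 36.5° = cos 36.5° / cos 50.4° = 0.8039/0.6374 = 1.2611.

1.26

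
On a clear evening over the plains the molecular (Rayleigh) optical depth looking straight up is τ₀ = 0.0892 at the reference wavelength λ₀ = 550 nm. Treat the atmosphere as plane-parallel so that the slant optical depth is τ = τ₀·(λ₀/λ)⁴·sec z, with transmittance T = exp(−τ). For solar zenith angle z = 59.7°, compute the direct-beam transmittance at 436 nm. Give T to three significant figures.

sec 59.7° = 1.9821.
τ = 0.0892 × (550/436)⁴ × 1.9821 = 0.0892 × 2.5322 × 1.9821 = 0.4477.
T = exp(−0.4477) = 0.6391.

0.639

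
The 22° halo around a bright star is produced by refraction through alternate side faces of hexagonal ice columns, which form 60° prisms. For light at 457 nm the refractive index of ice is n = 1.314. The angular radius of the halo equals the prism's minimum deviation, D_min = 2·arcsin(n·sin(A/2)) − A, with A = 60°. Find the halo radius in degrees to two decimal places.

n·sin(A/2) = 1.314 × sin 30° = 1.314 × 0.5000 = 0.6570.
D_min = 2·arcsin(0.6570) − 60° = 2 × 41.071° − 60° = 22.143°.

22.14°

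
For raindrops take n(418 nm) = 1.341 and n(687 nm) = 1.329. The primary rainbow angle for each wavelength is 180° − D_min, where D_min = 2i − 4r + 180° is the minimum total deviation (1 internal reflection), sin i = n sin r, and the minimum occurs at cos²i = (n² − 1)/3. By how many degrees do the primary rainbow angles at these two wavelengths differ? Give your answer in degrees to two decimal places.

At 418 nm (n = 1.341): cos²i = 0.26609 → i = 58.946°, r = 39.705°, D_min = 139.071°, rainbow angle = 40.929°.
At 687 nm (n = 1.329): cos²i = 0.25541 → i = 59.643°, r = 40.487°, D_min = 137.337°, rainbow angle = 42.663°.
Angular width = |40.929° − 42.663°| = 1.735°.

1.73°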